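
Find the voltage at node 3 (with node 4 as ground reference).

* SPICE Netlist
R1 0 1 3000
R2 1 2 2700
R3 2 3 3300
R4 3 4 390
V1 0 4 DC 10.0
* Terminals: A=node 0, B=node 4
Nodal analysis, taking node 4 as the 0 V reference.
Source V1 fixes V_0 = 10 V.
KCL at each unknown node (sum of currents leaving = 0; resistances in Ω):
  Node 1: (V_1 - 10)/3000 + (V_1 - V_2)/2700 = 0
  Node 2: (V_2 - V_1)/2700 + (V_2 - V_3)/3300 = 0
  Node 3: (V_3 - V_2)/3300 + (V_3 - 0)/390 = 0
Collecting terms (coefficients in siemens):
  0.0007037·V_1 - 0.0003704·V_2 = 0.003333
  0.0006734·V_2 - 0.0003704·V_1 - 0.000303·V_3 = 0
  0.002867·V_3 - 0.000303·V_2 = 0
Solving these 3 simultaneous equations (Gaussian elimination) gives:
  V_1 = 6.805 V, V_2 = 3.93 V, V_3 = 0.4153 V
The requested potential is V_3 = 0.4153 V.

Final answer: V_3 = 0.4153 V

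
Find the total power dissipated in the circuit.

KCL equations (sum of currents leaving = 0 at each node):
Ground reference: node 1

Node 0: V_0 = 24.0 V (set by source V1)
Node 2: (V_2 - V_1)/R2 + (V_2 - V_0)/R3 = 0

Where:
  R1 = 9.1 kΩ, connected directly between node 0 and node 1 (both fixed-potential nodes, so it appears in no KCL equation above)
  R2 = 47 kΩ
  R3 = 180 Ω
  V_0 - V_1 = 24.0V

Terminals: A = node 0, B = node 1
Nodal analysis, taking node 1 as the 0 V reference.
Source V1 fixes V_0 = 24 V.
KCL at each unknown node (sum of currents leaving = 0; resistances in Ω):
  Node 2: (V_2 - 0)/47000 + (V_2 - 24)/180 = 0
Collecting terms: 0.005577 × V_2 = 0.1333  =>  V_2 = 23.91 V
Power in each resistor, P = (ΔV)²/R:
  P_R1 = (24 - 0)²/9100 = 0.0633 W
  P_R2 = (0 - 23.91)²/47000 = 0.01216 W
  P_R3 = (24 - 23.91)²/180 = 0.00004658 W
P_total = P_R1 + P_R2 + P_R3 = 0.07551 W

Final answer: 0.07551 W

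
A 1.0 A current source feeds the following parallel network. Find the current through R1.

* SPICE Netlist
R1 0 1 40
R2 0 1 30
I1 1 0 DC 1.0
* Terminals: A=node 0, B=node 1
All resistors sit directly between nodes 0 and 1, so they are in parallel and share one voltage V; the full source current 1 A splits among them.
1/R_par = 1/40 + 1/30 = 0.05833 S  =>  R_par = 17.14 Ω
V = I × R_par = 1 × 17.14 = 17.14 V
I_R1 = V/R1 = 17.14/40 = 0.4286 A

Final answer: 0.4286 A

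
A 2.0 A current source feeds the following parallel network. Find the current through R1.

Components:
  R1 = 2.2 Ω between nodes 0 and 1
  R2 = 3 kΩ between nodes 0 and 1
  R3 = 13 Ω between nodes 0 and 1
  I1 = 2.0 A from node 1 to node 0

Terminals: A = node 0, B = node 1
All resistors sit directly between nodes 0 and 1, so they are in parallel and share one voltage V; the full source current 2 A splits among them.
1/R_par = 1/2.2 + 1/3000 + 1/13 = 0.5318 S  =>  R_par = 1.88 Ω
V = I × R_par = 2 × 1.88 = 3.761 V
I_R1 = V/R1 = 3.761/2.2 = 1.709 A

Final answer: 1.709 A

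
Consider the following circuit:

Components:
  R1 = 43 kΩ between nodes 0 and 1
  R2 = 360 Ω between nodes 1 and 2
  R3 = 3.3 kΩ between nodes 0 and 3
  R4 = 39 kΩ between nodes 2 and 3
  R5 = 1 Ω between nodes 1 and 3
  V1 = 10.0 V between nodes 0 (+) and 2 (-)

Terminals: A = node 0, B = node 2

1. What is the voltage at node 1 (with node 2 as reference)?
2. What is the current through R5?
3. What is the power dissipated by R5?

Nodal analysis, taking node 2 as the 0 V reference.
Source V1 fixes V_0 = 10 V.
KCL at each unknown node (sum of currents leaving = 0; resistances in Ω):
  Node 1: (V_1 - 10)/43000 + (V_1 - 0)/360 + (V_1 - V_3)/1 = 0
  Node 3: (V_3 - 10)/3300 + (V_3 - 0)/39000 + (V_3 - V_1)/1 = 0
Collecting terms (coefficients in siemens):
  1.003·V_1 - 1·V_3 = 0.0002326
  1·V_3 - 1·V_1 = 0.00303
Determinant D = (1.003)(1) - (-1)(-1) = 0.003131
V_1 = [(0.0002326)(1) - (-1)(0.00303)]/D = 1.042 V
V_3 = [(1.003)(0.00303) - (0.0002326)(-1)]/D = 1.045 V
Part 1:
  Read off the nodal solution: V_1 = 1.042 V
Part 2:
  I_R5 = (V_1 - V_3)/R5 = (1.042 - 1.045)/1 = -0.002687 A
  Magnitude: I_R5 = 0.002687 A
Part 3:
  I_R5 = (V_1 - V_3)/R5 = (1.042 - 1.045)/1 = -0.002687 A
  P_R5 = I_R5² × R5 = (-0.002687)² × 1 = 0.000007219 W

Final answers:
1. V_1 = 1.042 V
2. I_R5 = 0.002687 A
3. P_R5 = 7.219e-06 W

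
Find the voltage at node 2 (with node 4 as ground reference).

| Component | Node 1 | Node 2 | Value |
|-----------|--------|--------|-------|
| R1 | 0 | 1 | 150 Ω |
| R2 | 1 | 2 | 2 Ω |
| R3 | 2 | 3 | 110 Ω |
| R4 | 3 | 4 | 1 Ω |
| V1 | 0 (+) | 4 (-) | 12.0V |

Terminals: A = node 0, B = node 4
Nodal analysis, taking node 4 as the 0 V reference.
Source V1 fixes V_0 = 12 V.
KCL at each unknown node (sum of currents leaving = 0; resistances in Ω):
  Node 1: (V_1 - 12)/150 + (V_1 - V_2)/2 = 0
  Node 2: (V_2 - V_1)/2 + (V_2 - V_3)/110 = 0
  Node 3: (V_3 - V_2)/110 + (V_3 - 0)/1 = 0
Collecting terms (coefficients in siemens):
  0.5067·V_1 - 0.5·V_2 = 0.08
  0.5091·V_2 - 0.5·V_1 - 0.009091·V_3 = 0
  1.009·V_3 - 0.009091·V_2 = 0
Solving these 3 simultaneous equations (Gaussian elimination) gives:
  V_1 = 5.156 V, V_2 = 5.065 V, V_3 = 0.04563 V
The requested potential is V_2 = 5.065 V.

Final answer: V_2 = 5.065 V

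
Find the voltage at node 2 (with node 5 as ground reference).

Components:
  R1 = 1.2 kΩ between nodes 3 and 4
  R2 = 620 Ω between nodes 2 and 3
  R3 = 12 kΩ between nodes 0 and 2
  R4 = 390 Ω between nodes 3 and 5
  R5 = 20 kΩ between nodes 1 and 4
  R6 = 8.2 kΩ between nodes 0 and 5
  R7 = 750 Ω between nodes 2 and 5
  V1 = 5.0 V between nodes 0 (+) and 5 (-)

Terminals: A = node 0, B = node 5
Nodal analysis, taking node 5 as the 0 V reference.
Source V1 fixes V_0 = 5 V.
KCL at each unknown node (sum of currents leaving = 0; resistances in Ω):
  Node 1: (V_1 - V_4)/20000 = 0
  Node 2: (V_2 - V_3)/620 + (V_2 - 5)/12000 + (V_2 - 0)/750 = 0
  Node 3: (V_3 - V_4)/1200 + (V_3 - V_2)/620 + (V_3 - 0)/390 = 0
  Node 4: (V_4 - V_3)/1200 + (V_4 - V_1)/20000 = 0
Collecting terms (coefficients in siemens):
  0.00005·V_1 - 0.00005·V_4 = 0
  0.00303·V_2 - 0.001613·V_3 = 0.0004167
  0.00501·V_3 - 0.001613·V_2 - 0.0008333·V_4 = 0
  0.0008833·V_4 - 0.00005·V_1 - 0.0008333·V_3 = 0
Solving these 4 simultaneous equations (Gaussian elimination) gives:
  V_1 = 0.06685 V, V_2 = 0.1731 V, V_3 = 0.06685 V, V_4 = 0.06685 V
The requested potential is V_2 = 0.1731 V.

Final answer: V_2 = 0.1731 V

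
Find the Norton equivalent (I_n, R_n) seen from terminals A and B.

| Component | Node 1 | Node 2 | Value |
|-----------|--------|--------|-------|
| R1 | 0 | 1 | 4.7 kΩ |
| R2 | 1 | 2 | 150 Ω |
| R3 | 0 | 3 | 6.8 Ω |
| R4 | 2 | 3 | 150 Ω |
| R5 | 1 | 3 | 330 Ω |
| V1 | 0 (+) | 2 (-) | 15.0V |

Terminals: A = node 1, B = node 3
Find the Thévenin equivalent first; then I_n = V_th/R_th and R_n = R_th.
Step 1 — V_th is the open-circuit voltage V_A - V_B (nothing connected across the terminals).
Nodal analysis, taking node 2 as the 0 V reference.
Source V1 fixes V_0 = 15 V.
KCL at each unknown node (sum of currents leaving = 0; resistances in Ω):
  Node 1: (V_1 - 15)/4700 + (V_1 - 0)/150 + (V_1 - V_3)/330 = 0
  Node 3: (V_3 - 15)/6.8 + (V_3 - 0)/150 + (V_3 - V_1)/330 = 0
Collecting terms (coefficients in siemens):
  0.00991·V_1 - 0.00303·V_3 = 0.003191
  0.1568·V_3 - 0.00303·V_1 = 2.206
Determinant D = (0.00991)(0.1568) - (-0.00303)(-0.00303) = 0.001544
V_1 = [(0.003191)(0.1568) - (-0.00303)(2.206)]/D = 4.653 V
V_3 = [(0.00991)(2.206) - (0.003191)(-0.00303)]/D = 14.16 V
V_th = V_1 - V_3 = 4.653 - 14.16 = -9.509 V
Step 2 — R_th: zero the source — replace V1 by a short circuit (node 2 merges into node 0) — and find the resistance seen between A (node 1) and B (node 3).
Reduce the network between node 1 (A) and node 3 (B) by series/parallel combination:
  Rp1 = R1 ‖ R2 (parallel, both between nodes 0 and 1) = 1/(1/4700 + 1/150) = 145.4 Ω
  Rp2 = R3 ‖ R4 (parallel, both between nodes 0 and 3) = 1/(1/6.8 + 1/150) = 6.505 Ω
  Rs1 = Rp1 + Rp2 (series, joined only at node 0) = 145.4 + 6.505 = 151.9 Ω
  Rp3 = R5 ‖ Rs1 (parallel, both between nodes 1 and 3) = 1/(1/330 + 1/151.9) = 104 Ω
R_th = 104 Ω
I_n = V_th/R_th = -9.509/104 = -0.09143 A, and R_n = R_th = 104 Ω

Final answer: I_n = -0.09143 A, R_n = 104 Ω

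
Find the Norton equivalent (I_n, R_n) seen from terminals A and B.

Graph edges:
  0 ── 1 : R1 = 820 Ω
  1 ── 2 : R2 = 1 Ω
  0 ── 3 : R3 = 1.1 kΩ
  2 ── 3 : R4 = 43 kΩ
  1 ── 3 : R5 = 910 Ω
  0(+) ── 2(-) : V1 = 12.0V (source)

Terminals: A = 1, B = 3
Find the Thévenin equivalent first; then I_n = V_th/R_th and R_n = R_th.
Step 1 — V_th is the open-circuit voltage V_A - V_B (nothing connected across the terminals).
Nodal analysis, taking node 2 as the 0 V reference.
Source V1 fixes V_0 = 12 V.
KCL at each unknown node (sum of currents leaving = 0; resistances in Ω):
  Node 1: (V_1 - 12)/820 + (V_1 - 0)/1 + (V_1 - V_3)/910 = 0
  Node 3: (V_3 - 12)/1100 + (V_3 - 0)/43000 + (V_3 - V_1)/910 = 0
Collecting terms (coefficients in siemens):
  1.002·V_1 - 0.001099·V_3 = 0.01463
  0.002031·V_3 - 0.001099·V_1 = 0.01091
Determinant D = (1.002)(0.002031) - (-0.001099)(-0.001099) = 0.002035
V_1 = [(0.01463)(0.002031) - (-0.001099)(0.01091)]/D = 0.0205 V
V_3 = [(1.002)(0.01091) - (0.01463)(-0.001099)]/D = 5.382 V
V_th = V_1 - V_3 = 0.0205 - 5.382 = -5.361 V
Step 2 — R_th: zero the source — replace V1 by a short circuit (node 2 merges into node 0) — and find the resistance seen between A (node 1) and B (node 3).
Reduce the network between node 1 (A) and node 3 (B) by series/parallel combination:
  Rp1 = R1 ‖ R2 (parallel, both between nodes 0 and 1) = 1/(1/820 + 1/1) = 0.9988 Ω
  Rp2 = R3 ‖ R4 (parallel, both between nodes 0 and 3) = 1/(1/1100 + 1/43000) = 1073 Ω
  Rs1 = Rp1 + Rp2 (series, joined only at node 0) = 0.9988 + 1073 = 1074 Ω
  Rp3 = R5 ‖ Rs1 (parallel, both between nodes 1 and 3) = 1/(1/910 + 1/1074) = 492.5 Ω
R_th = 492.5 Ω
I_n = V_th/R_th = -5.361/492.5 = -0.01089 A, and R_n = R_th = 492.5 Ω

Final answer: I_n = -0.01089 A, R_n = 492.5 Ω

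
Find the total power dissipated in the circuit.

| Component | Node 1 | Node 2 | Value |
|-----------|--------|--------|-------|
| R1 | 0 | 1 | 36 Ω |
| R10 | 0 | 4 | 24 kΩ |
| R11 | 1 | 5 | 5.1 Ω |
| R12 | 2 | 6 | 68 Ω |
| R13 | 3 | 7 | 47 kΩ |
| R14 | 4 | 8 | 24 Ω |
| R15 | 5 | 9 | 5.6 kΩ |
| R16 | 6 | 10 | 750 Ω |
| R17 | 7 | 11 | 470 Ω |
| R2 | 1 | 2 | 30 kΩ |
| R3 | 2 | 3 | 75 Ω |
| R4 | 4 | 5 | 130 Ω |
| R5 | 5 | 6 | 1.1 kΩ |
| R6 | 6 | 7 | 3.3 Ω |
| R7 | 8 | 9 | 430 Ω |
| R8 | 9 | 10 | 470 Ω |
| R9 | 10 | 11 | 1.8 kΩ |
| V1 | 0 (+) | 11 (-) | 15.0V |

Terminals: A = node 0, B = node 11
Nodal analysis, taking node 11 as the 0 V reference.
Source V1 fixes V_0 = 15 V.
KCL at each unknown node (sum of currents leaving = 0; resistances in Ω):
  Node 1: (V_1 - 15)/36 + (V_1 - V_2)/30000 + (V_1 - V_5)/5.1 = 0
  Node 2: (V_2 - V_1)/30000 + (V_2 - V_3)/75 + (V_2 - V_6)/68 = 0
  Node 3: (V_3 - V_2)/75 + (V_3 - V_7)/47000 = 0
  Node 4: (V_4 - V_5)/130 + (V_4 - 15)/24000 + (V_4 - V_8)/24 = 0
  Node 5: (V_5 - V_4)/130 + (V_5 - V_6)/1100 + (V_5 - V_1)/5.1 + (V_5 - V_9)/5600 = 0
  Node 6: (V_6 - V_5)/1100 + (V_6 - V_7)/3.3 + (V_6 - V_2)/68 + (V_6 - V_10)/750 = 0
  Node 7: (V_7 - V_6)/3.3 + (V_7 - V_3)/47000 + (V_7 - 0)/470 = 0
  Node 8: (V_8 - V_9)/430 + (V_8 - V_4)/24 = 0
  Node 9: (V_9 - V_8)/430 + (V_9 - V_10)/470 + (V_9 - V_5)/5600 = 0
  Node 10: (V_10 - V_9)/470 + (V_10 - 0)/1800 + (V_10 - V_6)/750 = 0
Collecting terms (coefficients in siemens):
  0.2239·V_1 - 0.00003333·V_2 - 0.1961·V_5 = 0.4167
  0.02807·V_2 - 0.00003333·V_1 - 0.01333·V_3 - 0.01471·V_6 = 0
  0.01335·V_3 - 0.01333·V_2 - 0.00002128·V_7 = 0
  0.0494·V_4 - 0.007692·V_5 - 0.04167·V_8 = 0.000625
  0.2049·V_5 - 0.1961·V_1 - 0.007692·V_4 - 0.0009091·V_6 - 0.0001786·V_9 = 0
  0.32·V_6 - 0.01471·V_2 - 0.0009091·V_5 - 0.303·V_7 - 0.001333·V_10 = 0
  0.3052·V_7 - 0.00002128·V_3 - 0.303·V_6 = 0
  0.04399·V_8 - 0.04167·V_4 - 0.002326·V_9 = 0
  0.004632·V_9 - 0.0001786·V_5 - 0.002326·V_8 - 0.002128·V_10 = 0
  0.004017·V_10 - 0.001333·V_6 - 0.002128·V_9 = 0
Solving these 10 simultaneous equations (Gaussian elimination) gives:
  V_1 = 14.45 V, V_2 = 5.37 V, V_3 = 5.369 V, V_4 = 13.56 V
  V_5 = 14.37 V, V_6 = 5.349 V, V_7 = 5.312 V, V_8 = 13.41 V
  V_9 = 10.71 V, V_10 = 7.448 V
Power in each resistor, P = (ΔV)²/R:
  P_R1 = (15 - 14.45)²/36 = 0.008515 W
  P_R2 = (14.45 - 5.37)²/30000 = 0.002746 W
  P_R3 = (5.37 - 5.369)²/75 = 0.000000000113 W
  P_R4 = (13.56 - 14.37)²/130 = 0.005034 W
  P_R5 = (14.37 - 5.349)²/1100 = 0.07397 W
  P_R6 = (5.349 - 5.312)²/3.3 = 0.0004214 W
  P_R7 = (13.41 - 10.71)²/430 = 0.01697 W
  P_R8 = (10.71 - 7.448)²/470 = 0.02261 W
  P_R9 = (7.448 - 0)²/1800 = 0.03082 W
  P_R10 = (15 - 13.56)²/24000 = 0.00008634 W
  P_R11 = (14.45 - 14.37)²/5.1 = 0.001159 W
  P_R12 = (5.37 - 5.349)²/68 = 0.000006175 W
  P_R13 = (5.369 - 5.312)²/47000 = 0.00000007081 W
  P_R14 = (13.56 - 13.41)²/24 = 0.0009473 W
  P_R15 = (14.37 - 10.71)²/5600 = 0.002394 W
  P_R16 = (5.349 - 7.448)²/750 = 0.005874 W
  P_R17 = (5.312 - 0)²/470 = 0.06003 W
P_total = P_R1 + P_R2 + P_R3 + P_R4 + P_R5 + P_R6 + P_R7 + P_R8 + P_R9 + P_R10 + P_R11 + P_R12 + P_R13 + P_R14 + P_R15 + P_R16 + P_R17 = 0.2316 W

Final answer: 0.2316 W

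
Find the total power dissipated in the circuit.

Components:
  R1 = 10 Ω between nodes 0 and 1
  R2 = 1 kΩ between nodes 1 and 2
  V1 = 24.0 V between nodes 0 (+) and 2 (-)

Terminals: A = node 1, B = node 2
Nodal analysis, taking node 2 as the 0 V reference.
Source V1 fixes V_0 = 24 V.
KCL at each unknown node (sum of currents leaving = 0; resistances in Ω):
  Node 1: (V_1 - 24)/10 + (V_1 - 0)/1000 = 0
Collecting terms: 0.101 × V_1 = 2.4  =>  V_1 = 23.76 V
Power in each resistor, P = (ΔV)²/R:
  P_R1 = (24 - 23.76)²/10 = 0.005647 W
  P_R2 = (23.76 - 0)²/1000 = 0.5647 W
P_total = P_R1 + P_R2 = 0.5703 W

Final answer: 0.5703 W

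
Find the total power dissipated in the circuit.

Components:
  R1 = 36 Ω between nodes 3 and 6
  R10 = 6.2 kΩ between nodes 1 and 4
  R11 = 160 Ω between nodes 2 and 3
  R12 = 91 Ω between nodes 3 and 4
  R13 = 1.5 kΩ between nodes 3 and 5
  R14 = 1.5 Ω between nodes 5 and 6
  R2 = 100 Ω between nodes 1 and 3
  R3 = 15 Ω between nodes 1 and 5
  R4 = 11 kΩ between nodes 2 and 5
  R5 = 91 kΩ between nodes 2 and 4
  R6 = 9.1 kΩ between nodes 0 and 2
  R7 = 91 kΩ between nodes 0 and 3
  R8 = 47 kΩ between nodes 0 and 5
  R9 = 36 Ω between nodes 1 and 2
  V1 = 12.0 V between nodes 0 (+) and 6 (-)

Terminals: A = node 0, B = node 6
Nodal analysis, taking node 6 as the 0 V reference.
Source V1 fixes V_0 = 12 V.
KCL at each unknown node (sum of currents leaving = 0; resistances in Ω):
  Node 1: (V_1 - V_3)/100 + (V_1 - V_5)/15 + (V_1 - V_2)/36 + (V_1 - V_4)/6200 = 0
  Node 2: (V_2 - V_5)/11000 + (V_2 - V_4)/91000 + (V_2 - 12)/9100 + (V_2 - V_1)/36 + (V_2 - V_3)/160 = 0
  Node 3: (V_3 - 0)/36 + (V_3 - V_1)/100 + (V_3 - 12)/91000 + (V_3 - V_2)/160 + (V_3 - V_4)/91 + (V_3 - V_5)/1500 = 0
  Node 4: (V_4 - V_2)/91000 + (V_4 - V_1)/6200 + (V_4 - V_3)/91 = 0
  Node 5: (V_5 - V_1)/15 + (V_5 - V_2)/11000 + (V_5 - 12)/47000 + (V_5 - V_3)/1500 + (V_5 - 0)/1.5 = 0
Collecting terms (coefficients in siemens):
  0.1046·V_1 - 0.02778·V_2 - 0.01·V_3 - 0.0001613·V_4 - 0.06667·V_5 = 0
  0.03424·V_2 - 0.02778·V_1 - 0.00625·V_3 - 0.00001099·V_4 - 0.00009091·V_5 = 0.001319
  0.05569·V_3 - 0.01·V_1 - 0.00625·V_2 - 0.01099·V_4 - 0.0006667·V_5 = 0.0001319
  0.01116·V_4 - 0.0001613·V_1 - 0.00001099·V_2 - 0.01099·V_3 = 0
  0.7341·V_5 - 0.06667·V_1 - 0.00009091·V_2 - 0.0006667·V_3 = 0.0002553
Solving these 5 simultaneous equations (Gaussian elimination) gives:
  V_1 = 0.01732 V, V_2 = 0.05524 V, V_3 = 0.0146 V, V_4 = 0.01468 V
  V_5 = 0.001941 V
Power in each resistor, P = (ΔV)²/R:
  P_R1 = (0.0146 - 0)²/36 = 0.000005918 W
  P_R2 = (0.01732 - 0.0146)²/100 = 0.00000007443 W
  P_R3 = (0.01732 - 0.001941)²/15 = 0.00001578 W
  P_R4 = (0.05524 - 0.001941)²/11000 = 0.0000002583 W
  P_R5 = (0.05524 - 0.01468)²/91000 = 0.00000001808 W
  P_R6 = (12 - 0.05524)²/9100 = 0.01568 W
  P_R7 = (12 - 0.0146)²/91000 = 0.001579 W
  P_R8 = (12 - 0.001941)²/47000 = 0.003063 W
  P_R9 = (0.01732 - 0.05524)²/36 = 0.00003994 W
  P_R10 = (0.01732 - 0.01468)²/6200 = 0.000000001132 W
  P_R11 = (0.05524 - 0.0146)²/160 = 0.00001033 W
  P_R12 = (0.0146 - 0.01468)²/91 = 0.00000000006935 W
  P_R13 = (0.0146 - 0.001941)²/1500 = 0.0000001068 W
  P_R14 = (0.001941 - 0)²/1.5 = 0.000002512 W
P_total = P_R1 + P_R2 + P_R3 + P_R4 + P_R5 + P_R6 + P_R7 + P_R8 + P_R9 + P_R10 + P_R11 + P_R12 + P_R13 + P_R14 = 0.0204 W

Final answer: 0.0204 W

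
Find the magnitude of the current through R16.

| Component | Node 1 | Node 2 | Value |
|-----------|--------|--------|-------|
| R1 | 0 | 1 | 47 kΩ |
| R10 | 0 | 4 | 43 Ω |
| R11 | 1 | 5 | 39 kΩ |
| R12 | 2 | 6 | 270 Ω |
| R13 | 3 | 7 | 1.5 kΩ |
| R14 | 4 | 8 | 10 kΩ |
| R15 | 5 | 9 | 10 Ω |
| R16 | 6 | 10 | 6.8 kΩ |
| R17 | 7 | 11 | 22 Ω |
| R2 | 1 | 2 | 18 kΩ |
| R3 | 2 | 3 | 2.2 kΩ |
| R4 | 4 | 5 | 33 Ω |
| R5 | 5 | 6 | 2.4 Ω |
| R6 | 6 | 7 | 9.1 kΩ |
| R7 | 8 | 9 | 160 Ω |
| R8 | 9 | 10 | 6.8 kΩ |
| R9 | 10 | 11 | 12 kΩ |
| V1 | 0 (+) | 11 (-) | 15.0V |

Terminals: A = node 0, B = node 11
Nodal analysis, taking node 11 as the 0 V reference.
Source V1 fixes V_0 = 15 V.
KCL at each unknown node (sum of currents leaving = 0; resistances in Ω):
  Node 1: (V_1 - 15)/47000 + (V_1 - V_2)/18000 + (V_1 - V_5)/39000 = 0
  Node 2: (V_2 - V_1)/18000 + (V_2 - V_3)/2200 + (V_2 - V_6)/270 = 0
  Node 3: (V_3 - V_2)/2200 + (V_3 - V_7)/1500 = 0
  Node 4: (V_4 - V_5)/33 + (V_4 - 15)/43 + (V_4 - V_8)/10000 = 0
  Node 5: (V_5 - V_4)/33 + (V_5 - V_6)/2.4 + (V_5 - V_1)/39000 + (V_5 - V_9)/10 = 0
  Node 6: (V_6 - V_5)/2.4 + (V_6 - V_7)/9100 + (V_6 - V_2)/270 + (V_6 - V_10)/6800 = 0
  Node 7: (V_7 - V_6)/9100 + (V_7 - V_3)/1500 + (V_7 - 0)/22 = 0
  Node 8: (V_8 - V_9)/160 + (V_8 - V_4)/10000 = 0
  Node 9: (V_9 - V_8)/160 + (V_9 - V_10)/6800 + (V_9 - V_5)/10 = 0
  Node 10: (V_10 - V_9)/6800 + (V_10 - 0)/12000 + (V_10 - V_6)/6800 = 0
Collecting terms (coefficients in siemens):
  0.0001025·V_1 - 0.00005556·V_2 - 0.00002564·V_5 = 0.0003191
  0.004214·V_2 - 0.00005556·V_1 - 0.0004545·V_3 - 0.003704·V_6 = 0
  0.001121·V_3 - 0.0004545·V_2 - 0.0006667·V_7 = 0
  0.05366·V_4 - 0.0303·V_5 - 0.0001·V_8 = 0.3488
  0.547·V_5 - 0.00002564·V_1 - 0.0303·V_4 - 0.4167·V_6 - 0.1·V_9 = 0
  0.4206·V_6 - 0.003704·V_2 - 0.4167·V_5 - 0.0001099·V_7 - 0.0001471·V_10 = 0
  0.04623·V_7 - 0.0006667·V_3 - 0.0001099·V_6 = 0
  0.00635·V_8 - 0.0001·V_4 - 0.00625·V_9 = 0
  0.1064·V_9 - 0.1·V_5 - 0.00625·V_8 - 0.0001471·V_10 = 0
  0.0003775·V_10 - 0.0001471·V_6 - 0.0001471·V_9 = 0
Solving these 10 simultaneous equations (Gaussian elimination) gives:
  V_1 = 14.1 V, V_2 = 13.55 V, V_3 = 5.561 V, V_4 = 14.74 V
  V_5 = 14.53 V, V_6 = 14.52 V, V_7 = 0.1147 V, V_8 = 14.53 V
  V_9 = 14.53 V, V_10 = 11.32 V
I_R16 = (V_6 - V_10)/R16 = (14.52 - 11.32)/6800 = 0.0004709 A
|I_R16| = 0.0004709 A

Final answer: |I_R16| = 0.0004709 A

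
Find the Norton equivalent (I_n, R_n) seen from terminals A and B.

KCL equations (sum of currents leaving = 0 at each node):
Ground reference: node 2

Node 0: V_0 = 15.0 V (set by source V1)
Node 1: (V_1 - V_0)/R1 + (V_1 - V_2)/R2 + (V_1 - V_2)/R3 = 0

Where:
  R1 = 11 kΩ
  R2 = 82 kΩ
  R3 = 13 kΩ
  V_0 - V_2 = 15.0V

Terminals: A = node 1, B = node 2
Find the Thévenin equivalent first; then I_n = V_th/R_th and R_n = R_th.
Step 1 — V_th is the open-circuit voltage V_A - V_B (nothing connected across the terminals).
Nodal analysis, taking node 2 as the 0 V reference.
Source V1 fixes V_0 = 15 V.
KCL at each unknown node (sum of currents leaving = 0; resistances in Ω):
  Node 1: (V_1 - 15)/11000 + (V_1 - 0)/82000 + (V_1 - 0)/13000 = 0
Collecting terms: 0.00018 × V_1 = 0.001364  =>  V_1 = 7.575 V
V_th = V_1 - V_2 = 7.575 - 0 = 7.575 V
Step 2 — R_th: zero the source — replace V1 by a short circuit (node 2 merges into node 0) — and find the resistance seen between A (node 1) and B (node 0).
Reduce the network between node 1 (A) and node 0 (B) by series/parallel combination:
  Rp1 = R1 ‖ R2 ‖ R3 (parallel, all between nodes 0 and 1) = 1/(1/11000 + 1/82000 + 1/13000) = 5555 Ω
R_th = 5.555 kΩ
I_n = V_th/R_th = 7.575/5555 = 0.001364 A, and R_n = R_th = 5.555 kΩ

Final answer: I_n = 0.001364 A, R_n = 5.555 kΩ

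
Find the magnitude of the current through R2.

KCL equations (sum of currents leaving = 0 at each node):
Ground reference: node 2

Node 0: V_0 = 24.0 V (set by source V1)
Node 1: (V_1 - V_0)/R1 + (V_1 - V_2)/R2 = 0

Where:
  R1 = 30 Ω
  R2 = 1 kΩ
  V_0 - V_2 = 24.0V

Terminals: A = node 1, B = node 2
Nodal analysis, taking node 2 as the 0 V reference.
Source V1 fixes V_0 = 24 V.
KCL at each unknown node (sum of currents leaving = 0; resistances in Ω):
  Node 1: (V_1 - 24)/30 + (V_1 - 0)/1000 = 0
Collecting terms: 0.03433 × V_1 = 0.8  =>  V_1 = 23.3 V
I_R2 = (V_1 - V_2)/R2 = (23.3 - 0)/1000 = 0.0233 A
|I_R2| = 0.0233 A

Final answer: |I_R2| = 0.0233 A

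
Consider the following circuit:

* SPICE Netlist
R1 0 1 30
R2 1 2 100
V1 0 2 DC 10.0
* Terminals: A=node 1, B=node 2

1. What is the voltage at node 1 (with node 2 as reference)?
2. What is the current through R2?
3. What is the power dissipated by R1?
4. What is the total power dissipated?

Nodal analysis, taking node 2 as the 0 V reference.
Source V1 fixes V_0 = 10 V.
KCL at each unknown node (sum of currents leaving = 0; resistances in Ω):
  Node 1: (V_1 - 10)/30 + (V_1 - 0)/100 = 0
Collecting terms: 0.04333 × V_1 = 0.3333  =>  V_1 = 7.692 V
Part 1:
  Read off the nodal solution: V_1 = 7.692 V
Part 2:
  I_R2 = (V_1 - V_2)/R2 = (7.692 - 0)/100 = 0.07692 A
  Magnitude: I_R2 = 0.07692 A
Part 3:
  I_R1 = (V_0 - V_1)/R1 = (10 - 7.692)/30 = 0.07692 A
  P_R1 = I_R1² × R1 = (0.07692)² × 30 = 0.1775 W
Part 4:
  Power in each resistor, P = (ΔV)²/R:
    P_R1 = (10 - 7.692)²/30 = 0.1775 W
    P_R2 = (7.692 - 0)²/100 = 0.5917 W
  P_total = P_R1 + P_R2 = 0.7692 W

Final answers:
1. V_1 = 7.692 V
2. I_R2 = 0.07692 A
3. P_R1 = 0.1775 W
4. P_total = 0.7692 W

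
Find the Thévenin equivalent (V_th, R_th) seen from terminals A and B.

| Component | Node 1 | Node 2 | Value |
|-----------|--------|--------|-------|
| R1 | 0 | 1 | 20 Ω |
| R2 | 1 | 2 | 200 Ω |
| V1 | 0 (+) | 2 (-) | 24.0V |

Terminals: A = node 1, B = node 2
Step 1 — V_th is the open-circuit voltage V_A - V_B (nothing connected across the terminals).
Nodal analysis, taking node 2 as the 0 V reference.
Source V1 fixes V_0 = 24 V.
KCL at each unknown node (sum of currents leaving = 0; resistances in Ω):
  Node 1: (V_1 - 24)/20 + (V_1 - 0)/200 = 0
Collecting terms: 0.055 × V_1 = 1.2  =>  V_1 = 21.82 V
V_th = V_1 - V_2 = 21.82 - 0 = 21.82 V
Step 2 — R_th: zero the source — replace V1 by a short circuit (node 2 merges into node 0) — and find the resistance seen between A (node 1) and B (node 0).
Reduce the network between node 1 (A) and node 0 (B) by series/parallel combination:
  Rp1 = R1 ‖ R2 (parallel, both between nodes 0 and 1) = 1/(1/20 + 1/200) = 18.18 Ω
R_th = 18.18 Ω

Final answer: V_th = 21.82 V, R_th = 18.18 Ω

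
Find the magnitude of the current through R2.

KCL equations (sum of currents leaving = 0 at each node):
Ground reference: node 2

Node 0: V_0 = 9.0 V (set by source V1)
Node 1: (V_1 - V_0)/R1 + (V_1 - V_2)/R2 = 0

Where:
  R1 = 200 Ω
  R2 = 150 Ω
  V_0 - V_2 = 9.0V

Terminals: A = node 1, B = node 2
Nodal analysis, taking node 2 as the 0 V reference.
Source V1 fixes V_0 = 9 V.
KCL at each unknown node (sum of currents leaving = 0; resistances in Ω):
  Node 1: (V_1 - 9)/200 + (V_1 - 0)/150 = 0
Collecting terms: 0.01167 × V_1 = 0.045  =>  V_1 = 3.857 V
I_R2 = (V_1 - V_2)/R2 = (3.857 - 0)/150 = 0.02571 A
|I_R2| = 0.02571 A

Final answer: |I_R2| = 0.02571 A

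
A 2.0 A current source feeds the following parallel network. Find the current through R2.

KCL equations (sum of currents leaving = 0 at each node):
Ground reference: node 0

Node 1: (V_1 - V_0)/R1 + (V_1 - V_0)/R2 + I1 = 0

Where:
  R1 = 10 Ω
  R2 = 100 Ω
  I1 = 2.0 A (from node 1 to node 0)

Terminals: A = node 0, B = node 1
All resistors sit directly between nodes 0 and 1, so they are in parallel and share one voltage V; the full source current 2 A splits among them.
1/R_par = 1/10 + 1/100 = 0.11 S  =>  R_par = 9.091 Ω
V = I × R_par = 2 × 9.091 = 18.18 V
I_R2 = V/R2 = 18.18/100 = 0.1818 A

Final answer: 0.1818 A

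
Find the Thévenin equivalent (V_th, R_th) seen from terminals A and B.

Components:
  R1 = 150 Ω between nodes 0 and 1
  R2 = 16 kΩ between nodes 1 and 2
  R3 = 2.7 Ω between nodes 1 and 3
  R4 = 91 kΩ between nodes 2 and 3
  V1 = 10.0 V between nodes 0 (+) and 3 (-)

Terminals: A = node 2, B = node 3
Step 1 — V_th is the open-circuit voltage V_A - V_B (nothing connected across the terminals).
Nodal analysis, taking node 3 as the 0 V reference.
Source V1 fixes V_0 = 10 V.
KCL at each unknown node (sum of currents leaving = 0; resistances in Ω):
  Node 1: (V_1 - 10)/150 + (V_1 - V_2)/16000 + (V_1 - 0)/2.7 = 0
  Node 2: (V_2 - V_1)/16000 + (V_2 - 0)/91000 = 0
Collecting terms (coefficients in siemens):
  0.3771·V_1 - 0.0000625·V_2 = 0.06667
  0.00007349·V_2 - 0.0000625·V_1 = 0
Determinant D = (0.3771)(0.00007349) - (-0.0000625)(-0.0000625) = 0.00002771
V_1 = [(0.06667)(0.00007349) - (-0.0000625)(0)]/D = 0.1768 V
V_2 = [(0.3771)(0) - (0.06667)(-0.0000625)]/D = 0.1504 V
V_th = V_2 - V_3 = 0.1504 - 0 = 0.1504 V
Step 2 — R_th: zero the source — replace V1 by a short circuit (node 3 merges into node 0) — and find the resistance seen between A (node 2) and B (node 0).
Reduce the network between node 2 (A) and node 0 (B) by series/parallel combination:
  Rp1 = R1 ‖ R3 (parallel, both between nodes 0 and 1) = 1/(1/150 + 1/2.7) = 2.652 Ω
  Rs1 = R2 + Rp1 (series, joined only at node 1) = 16000 + 2.652 = 16000 Ω
  Rp2 = R4 ‖ Rs1 (parallel, both between nodes 0 and 2) = 1/(1/91000 + 1/16000) = 13610 Ω
R_th = 13.61 kΩ

Final answer: V_th = 0.1504 V, R_th = 13.61 kΩ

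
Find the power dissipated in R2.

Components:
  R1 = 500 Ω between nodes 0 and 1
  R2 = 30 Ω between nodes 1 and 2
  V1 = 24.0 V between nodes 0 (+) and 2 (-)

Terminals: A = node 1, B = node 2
Nodal analysis, taking node 2 as the 0 V reference.
Source V1 fixes V_0 = 24 V.
KCL at each unknown node (sum of currents leaving = 0; resistances in Ω):
  Node 1: (V_1 - 24)/500 + (V_1 - 0)/30 = 0
Collecting terms: 0.03533 × V_1 = 0.048  =>  V_1 = 1.358 V
I_R2 = (V_1 - V_2)/R2 = (1.358 - 0)/30 = 0.04528 A
P_R2 = I_R2² × R2 = (0.04528)² × 30 = 0.06152 W

Final answer: 0.06152 W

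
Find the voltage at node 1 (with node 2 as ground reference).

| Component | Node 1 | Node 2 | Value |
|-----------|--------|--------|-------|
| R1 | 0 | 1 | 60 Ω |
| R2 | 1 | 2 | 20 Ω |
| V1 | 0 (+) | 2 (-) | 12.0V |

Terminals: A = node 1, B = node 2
Nodal analysis, taking node 2 as the 0 V reference.
Source V1 fixes V_0 = 12 V.
KCL at each unknown node (sum of currents leaving = 0; resistances in Ω):
  Node 1: (V_1 - 12)/60 + (V_1 - 0)/20 = 0
Collecting terms: 0.06667 × V_1 = 0.2  =>  V_1 = 3 V
The requested potential is V_1 = 3 V.

Final answer: V_1 = 3 V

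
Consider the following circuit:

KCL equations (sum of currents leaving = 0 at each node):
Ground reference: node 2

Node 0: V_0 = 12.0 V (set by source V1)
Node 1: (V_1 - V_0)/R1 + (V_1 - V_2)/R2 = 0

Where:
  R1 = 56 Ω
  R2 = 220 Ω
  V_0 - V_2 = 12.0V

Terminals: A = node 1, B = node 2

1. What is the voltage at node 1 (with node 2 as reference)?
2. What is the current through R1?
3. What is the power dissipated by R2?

Nodal analysis, taking node 2 as the 0 V reference.
Source V1 fixes V_0 = 12 V.
KCL at each unknown node (sum of currents leaving = 0; resistances in Ω):
  Node 1: (V_1 - 12)/56 + (V_1 - 0)/220 = 0
Collecting terms: 0.0224 × V_1 = 0.2143  =>  V_1 = 9.565 V
Part 1:
  Read off the nodal solution: V_1 = 9.565 V
Part 2:
  I_R1 = (V_0 - V_1)/R1 = (12 - 9.565)/56 = 0.04348 A
  Magnitude: I_R1 = 0.04348 A
Part 3:
  I_R2 = (V_1 - V_2)/R2 = (9.565 - 0)/220 = 0.04348 A
  P_R2 = I_R2² × R2 = (0.04348)² × 220 = 0.4159 W

Final answers:
1. V_1 = 9.565 V
2. I_R1 = 0.04348 A
3. P_R2 = 0.4159 W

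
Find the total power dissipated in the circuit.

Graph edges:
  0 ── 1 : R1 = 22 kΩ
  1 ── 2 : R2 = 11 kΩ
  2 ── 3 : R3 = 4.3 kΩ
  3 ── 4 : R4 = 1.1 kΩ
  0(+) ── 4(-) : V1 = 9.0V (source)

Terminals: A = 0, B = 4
Nodal analysis, taking node 4 as the 0 V reference.
Source V1 fixes V_0 = 9 V.
KCL at each unknown node (sum of currents leaving = 0; resistances in Ω):
  Node 1: (V_1 - 9)/22000 + (V_1 - V_2)/11000 = 0
  Node 2: (V_2 - V_1)/11000 + (V_2 - V_3)/4300 = 0
  Node 3: (V_3 - V_2)/4300 + (V_3 - 0)/1100 = 0
Collecting terms (coefficients in siemens):
  0.0001364·V_1 - 0.00009091·V_2 = 0.0004091
  0.0003235·V_2 - 0.00009091·V_1 - 0.0002326·V_3 = 0
  0.001142·V_3 - 0.0002326·V_2 = 0
Solving these 3 simultaneous equations (Gaussian elimination) gives:
  V_1 = 3.844 V, V_2 = 1.266 V, V_3 = 0.2578 V
Power in each resistor, P = (ΔV)²/R:
  P_R1 = (9 - 3.844)²/22000 = 0.001208 W
  P_R2 = (3.844 - 1.266)²/11000 = 0.0006042 W
  P_R3 = (1.266 - 0.2578)²/4300 = 0.0002362 W
  P_R4 = (0.2578 - 0)²/1100 = 0.00006042 W
P_total = P_R1 + P_R2 + P_R3 + P_R4 = 0.002109 W

Final answer: 0.002109 W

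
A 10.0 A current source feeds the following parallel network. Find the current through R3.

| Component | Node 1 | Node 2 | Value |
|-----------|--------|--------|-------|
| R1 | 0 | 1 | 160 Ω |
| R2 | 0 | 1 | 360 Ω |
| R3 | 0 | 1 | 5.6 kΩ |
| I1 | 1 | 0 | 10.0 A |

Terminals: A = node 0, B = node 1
All resistors sit directly between nodes 0 and 1, so they are in parallel and share one voltage V; the full source current 10 A splits among them.
1/R_par = 1/160 + 1/360 + 1/5600 = 0.009206 S  =>  R_par = 108.6 Ω
V = I × R_par = 10 × 108.6 = 1086 V
I_R3 = V/R3 = 1086/5600 = 0.194 A

Final answer: 0.194 A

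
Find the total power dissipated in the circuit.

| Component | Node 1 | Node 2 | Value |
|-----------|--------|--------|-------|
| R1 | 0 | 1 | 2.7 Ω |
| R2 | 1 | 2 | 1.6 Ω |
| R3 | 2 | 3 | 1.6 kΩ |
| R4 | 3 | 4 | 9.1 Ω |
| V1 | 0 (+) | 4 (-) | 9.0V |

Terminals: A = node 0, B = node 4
Nodal analysis, taking node 4 as the 0 V reference.
Source V1 fixes V_0 = 9 V.
KCL at each unknown node (sum of currents leaving = 0; resistances in Ω):
  Node 1: (V_1 - 9)/2.7 + (V_1 - V_2)/1.6 = 0
  Node 2: (V_2 - V_1)/1.6 + (V_2 - V_3)/1600 = 0
  Node 3: (V_3 - V_2)/1600 + (V_3 - 0)/9.1 = 0
Collecting terms (coefficients in siemens):
  0.9954·V_1 - 0.625·V_2 = 3.333
  0.6256·V_2 - 0.625·V_1 - 0.000625·V_3 = 0
  0.1105·V_3 - 0.000625·V_2 = 0
Solving these 3 simultaneous equations (Gaussian elimination) gives:
  V_1 = 8.985 V, V_2 = 8.976 V, V_3 = 0.05076 V
Power in each resistor, P = (ΔV)²/R:
  P_R1 = (9 - 8.985)²/2.7 = 0.00008402 W
  P_R2 = (8.985 - 8.976)²/1.6 = 0.00004979 W
  P_R3 = (8.976 - 0.05076)²/1600 = 0.04979 W
  P_R4 = (0.05076 - 0)²/9.1 = 0.0002832 W
P_total = P_R1 + P_R2 + P_R3 + P_R4 = 0.0502 W

Final answer: 0.0502 W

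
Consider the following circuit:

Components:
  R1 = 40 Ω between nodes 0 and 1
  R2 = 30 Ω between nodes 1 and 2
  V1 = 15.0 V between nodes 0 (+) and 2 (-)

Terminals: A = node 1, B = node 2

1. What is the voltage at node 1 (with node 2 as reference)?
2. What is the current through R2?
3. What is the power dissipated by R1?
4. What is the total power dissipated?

Nodal analysis, taking node 2 as the 0 V reference.
Source V1 fixes V_0 = 15 V.
KCL at each unknown node (sum of currents leaving = 0; resistances in Ω):
  Node 1: (V_1 - 15)/40 + (V_1 - 0)/30 = 0
Collecting terms: 0.05833 × V_1 = 0.375  =>  V_1 = 6.429 V
Part 1:
  Read off the nodal solution: V_1 = 6.429 V
Part 2:
  I_R2 = (V_1 - V_2)/R2 = (6.429 - 0)/30 = 0.2143 A
  Magnitude: I_R2 = 0.2143 A
Part 3:
  I_R1 = (V_0 - V_1)/R1 = (15 - 6.429)/40 = 0.2143 A
  P_R1 = I_R1² × R1 = (0.2143)² × 40 = 1.837 W
Part 4:
  Power in each resistor, P = (ΔV)²/R:
    P_R1 = (15 - 6.429)²/40 = 1.837 W
    P_R2 = (6.429 - 0)²/30 = 1.378 W
  P_total = P_R1 + P_R2 = 3.214 W

Final answers:
1. V_1 = 6.429 V
2. I_R2 = 0.2143 A
3. P_R1 = 1.837 W
4. P_total = 3.214 W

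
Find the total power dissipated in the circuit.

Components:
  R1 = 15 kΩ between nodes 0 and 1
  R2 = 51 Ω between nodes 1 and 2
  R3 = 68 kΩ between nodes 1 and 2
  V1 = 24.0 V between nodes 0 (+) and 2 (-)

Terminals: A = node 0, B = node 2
Nodal analysis, taking node 2 as the 0 V reference.
Source V1 fixes V_0 = 24 V.
KCL at each unknown node (sum of currents leaving = 0; resistances in Ω):
  Node 1: (V_1 - 24)/15000 + (V_1 - 0)/51 + (V_1 - 0)/68000 = 0
Collecting terms: 0.01969 × V_1 = 0.0016  =>  V_1 = 0.08126 V
Power in each resistor, P = (ΔV)²/R:
  P_R1 = (24 - 0.08126)²/15000 = 0.03814 W
  P_R2 = (0.08126 - 0)²/51 = 0.0001295 W
  P_R3 = (0.08126 - 0)²/68000 = 0.00000009711 W
P_total = P_R1 + P_R2 + P_R3 = 0.03827 W

Final answer: 0.03827 W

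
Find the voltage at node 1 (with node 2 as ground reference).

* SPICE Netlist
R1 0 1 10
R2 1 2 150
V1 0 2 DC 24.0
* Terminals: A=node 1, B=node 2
Nodal analysis, taking node 2 as the 0 V reference.
Source V1 fixes V_0 = 24 V.
KCL at each unknown node (sum of currents leaving = 0; resistances in Ω):
  Node 1: (V_1 - 24)/10 + (V_1 - 0)/150 = 0
Collecting terms: 0.1067 × V_1 = 2.4  =>  V_1 = 22.5 V
The requested potential is V_1 = 22.5 V.

Final answer: V_1 = 22.5 V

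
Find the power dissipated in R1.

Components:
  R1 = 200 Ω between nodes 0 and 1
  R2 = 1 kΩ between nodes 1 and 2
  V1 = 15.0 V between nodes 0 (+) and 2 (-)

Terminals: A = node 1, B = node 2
Nodal analysis, taking node 2 as the 0 V reference.
Source V1 fixes V_0 = 15 V.
KCL at each unknown node (sum of currents leaving = 0; resistances in Ω):
  Node 1: (V_1 - 15)/200 + (V_1 - 0)/1000 = 0
Collecting terms: 0.006 × V_1 = 0.075  =>  V_1 = 12.5 V
I_R1 = (V_0 - V_1)/R1 = (15 - 12.5)/200 = 0.0125 A
P_R1 = I_R1² × R1 = (0.0125)² × 200 = 0.03125 W

Final answer: 0.03125 W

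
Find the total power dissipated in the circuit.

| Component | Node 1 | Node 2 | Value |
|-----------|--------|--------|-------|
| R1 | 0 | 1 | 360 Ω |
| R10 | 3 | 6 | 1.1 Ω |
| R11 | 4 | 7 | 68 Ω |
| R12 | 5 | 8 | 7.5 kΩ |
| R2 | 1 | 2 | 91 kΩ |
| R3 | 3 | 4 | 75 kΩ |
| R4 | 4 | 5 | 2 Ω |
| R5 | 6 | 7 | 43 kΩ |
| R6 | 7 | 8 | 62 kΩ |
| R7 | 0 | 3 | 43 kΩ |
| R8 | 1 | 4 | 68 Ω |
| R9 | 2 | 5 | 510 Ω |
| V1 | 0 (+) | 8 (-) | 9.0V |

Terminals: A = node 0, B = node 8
Nodal analysis, taking node 8 as the 0 V reference.
Source V1 fixes V_0 = 9 V.
KCL at each unknown node (sum of currents leaving = 0; resistances in Ω):
  Node 1: (V_1 - 9)/360 + (V_1 - V_2)/91000 + (V_1 - V_4)/68 = 0
  Node 2: (V_2 - V_1)/91000 + (V_2 - V_5)/510 = 0
  Node 3: (V_3 - V_4)/75000 + (V_3 - 9)/43000 + (V_3 - V_6)/1.1 = 0
  Node 4: (V_4 - V_3)/75000 + (V_4 - V_5)/2 + (V_4 - V_1)/68 + (V_4 - V_7)/68 = 0
  Node 5: (V_5 - V_4)/2 + (V_5 - V_2)/510 + (V_5 - 0)/7500 = 0
  Node 6: (V_6 - V_7)/43000 + (V_6 - V_3)/1.1 = 0
  Node 7: (V_7 - V_6)/43000 + (V_7 - 0)/62000 + (V_7 - V_4)/68 = 0
Collecting terms (coefficients in siemens):
  0.01749·V_1 - 0.00001099·V_2 - 0.01471·V_4 = 0.025
  0.001972·V_2 - 0.00001099·V_1 - 0.001961·V_5 = 0
  0.9091·V_3 - 0.00001333·V_4 - 0.9091·V_6 = 0.0002093
  0.5294·V_4 - 0.01471·V_1 - 0.00001333·V_3 - 0.5·V_5 - 0.01471·V_7 = 0
  0.5021·V_5 - 0.001961·V_2 - 0.5·V_4 = 0
  0.9091·V_6 - 0.9091·V_3 - 0.00002326·V_7 = 0
  0.01475·V_7 - 0.01471·V_4 - 0.00002326·V_6 = 0
Solving these 7 simultaneous equations (Gaussian elimination) gives:
  V_1 = 8.548 V, V_2 = 8.46 V, V_3 = 8.668 V, V_4 = 8.462 V
  V_5 = 8.46 V, V_6 = 8.668 V, V_7 = 8.453 V
Power in each resistor, P = (ΔV)²/R:
  P_R1 = (9 - 8.548)²/360 = 0.0005685 W
  P_R2 = (8.548 - 8.46)²/91000 = 0.00000008346 W
  P_R3 = (8.668 - 8.462)²/75000 = 0.0000005631 W
  P_R4 = (8.462 - 8.46)²/2 = 0.00000254 W
  P_R5 = (8.668 - 8.453)²/43000 = 0.000001069 W
  P_R6 = (8.453 - 0)²/62000 = 0.001153 W
  P_R7 = (9 - 8.668)²/43000 = 0.000002567 W
  P_R8 = (8.548 - 8.462)²/68 = 0.0001072 W
  P_R9 = (8.46 - 8.46)²/510 = 0.0000000004678 W
  P_R10 = (8.668 - 8.668)²/1.1 = 0.00000000002736 W
  P_R11 = (8.462 - 8.453)²/68 = 0.000001173 W
  P_R12 = (8.46 - 0)²/7500 = 0.009543 W
P_total = P_R1 + P_R2 + P_R3 + P_R4 + P_R5 + P_R6 + P_R7 + P_R8 + P_R9 + P_R10 + P_R11 + P_R12 = 0.01138 W

Final answer: 0.01138 W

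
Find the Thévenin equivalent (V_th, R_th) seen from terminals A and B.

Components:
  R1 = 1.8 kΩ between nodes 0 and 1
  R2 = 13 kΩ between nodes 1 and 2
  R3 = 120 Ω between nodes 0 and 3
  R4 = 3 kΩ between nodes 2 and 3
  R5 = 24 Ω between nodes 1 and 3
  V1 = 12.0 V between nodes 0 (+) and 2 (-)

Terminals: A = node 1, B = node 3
Step 1 — V_th is the open-circuit voltage V_A - V_B (nothing connected across the terminals).
Nodal analysis, taking node 2 as the 0 V reference.
Source V1 fixes V_0 = 12 V.
KCL at each unknown node (sum of currents leaving = 0; resistances in Ω):
  Node 1: (V_1 - 12)/1800 + (V_1 - 0)/13000 + (V_1 - V_3)/24 = 0
  Node 3: (V_3 - 12)/120 + (V_3 - 0)/3000 + (V_3 - V_1)/24 = 0
Collecting terms (coefficients in siemens):
  0.0423·V_1 - 0.04167·V_3 = 0.006667
  0.05033·V_3 - 0.04167·V_1 = 0.1
Determinant D = (0.0423)(0.05033) - (-0.04167)(-0.04167) = 0.0003929
V_1 = [(0.006667)(0.05033) - (-0.04167)(0.1)]/D = 11.46 V
V_3 = [(0.0423)(0.1) - (0.006667)(-0.04167)]/D = 11.47 V
V_th = V_1 - V_3 = 11.46 - 11.47 = -0.01392 V
Step 2 — R_th: zero the source — replace V1 by a short circuit (node 2 merges into node 0) — and find the resistance seen between A (node 1) and B (node 3).
Reduce the network between node 1 (A) and node 3 (B) by series/parallel combination:
  Rp1 = R1 ‖ R2 (parallel, both between nodes 0 and 1) = 1/(1/1800 + 1/13000) = 1581 Ω
  Rp2 = R3 ‖ R4 (parallel, both between nodes 0 and 3) = 1/(1/120 + 1/3000) = 115.4 Ω
  Rs1 = Rp1 + Rp2 (series, joined only at node 0) = 1581 + 115.4 = 1696 Ω
  Rp3 = R5 ‖ Rs1 (parallel, both between nodes 1 and 3) = 1/(1/24 + 1/1696) = 23.67 Ω
R_th = 23.67 Ω

Final answer: V_th = -0.01392 V, R_th = 23.67 Ω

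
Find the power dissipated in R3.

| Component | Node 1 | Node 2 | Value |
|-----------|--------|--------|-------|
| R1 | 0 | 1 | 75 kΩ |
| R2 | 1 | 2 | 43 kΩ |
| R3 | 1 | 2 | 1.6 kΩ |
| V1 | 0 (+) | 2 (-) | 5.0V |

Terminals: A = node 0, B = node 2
Nodal analysis, taking node 2 as the 0 V reference.
Source V1 fixes V_0 = 5 V.
KCL at each unknown node (sum of currents leaving = 0; resistances in Ω):
  Node 1: (V_1 - 5)/75000 + (V_1 - 0)/43000 + (V_1 - 0)/1600 = 0
Collecting terms: 0.0006616 × V_1 = 0.00006667  =>  V_1 = 0.1008 V
I_R3 = (V_1 - V_2)/R3 = (0.1008 - 0)/1600 = 0.00006298 A
P_R3 = I_R3² × R3 = (0.00006298)² × 1600 = 0.000006346 W

Final answer: 6.346e-06 W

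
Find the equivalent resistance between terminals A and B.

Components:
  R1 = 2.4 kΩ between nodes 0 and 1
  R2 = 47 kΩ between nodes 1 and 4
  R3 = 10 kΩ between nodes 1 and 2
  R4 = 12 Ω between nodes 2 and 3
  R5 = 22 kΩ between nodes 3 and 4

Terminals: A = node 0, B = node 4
Reduce the network between node 0 (A) and node 4 (B) by series/parallel combination:
  Rs1 = R3 + R4 (series, joined only at node 2) = 10000 + 12 = 10010 Ω
  Rs2 = R5 + Rs1 (series, joined only at node 3) = 22000 + 10010 = 32010 Ω
  Rp1 = R2 ‖ Rs2 (parallel, both between nodes 1 and 4) = 1/(1/47000 + 1/32010) = 19040 Ω
  Rs3 = R1 + Rp1 (series, joined only at node 1) = 2400 + 19040 = 21440 Ω
R_eq = 21.44 kΩ

Final answer: 21.44 kΩ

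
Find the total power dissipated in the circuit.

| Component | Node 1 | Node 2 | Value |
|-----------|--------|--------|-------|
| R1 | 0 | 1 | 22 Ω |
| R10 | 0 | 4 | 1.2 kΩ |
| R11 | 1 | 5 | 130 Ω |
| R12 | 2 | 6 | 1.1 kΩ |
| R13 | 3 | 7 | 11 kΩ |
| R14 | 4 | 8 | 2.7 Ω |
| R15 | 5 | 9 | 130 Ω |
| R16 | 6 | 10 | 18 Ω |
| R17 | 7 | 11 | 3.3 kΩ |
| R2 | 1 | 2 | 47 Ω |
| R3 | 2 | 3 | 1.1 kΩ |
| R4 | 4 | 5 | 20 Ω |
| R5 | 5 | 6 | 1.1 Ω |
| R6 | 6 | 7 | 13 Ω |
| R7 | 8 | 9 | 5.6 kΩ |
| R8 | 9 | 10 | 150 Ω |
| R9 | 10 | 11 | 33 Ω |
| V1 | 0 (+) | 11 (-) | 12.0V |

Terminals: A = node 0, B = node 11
Nodal analysis, taking node 11 as the 0 V reference.
Source V1 fixes V_0 = 12 V.
KCL at each unknown node (sum of currents leaving = 0; resistances in Ω):
  Node 1: (V_1 - 12)/22 + (V_1 - V_2)/47 + (V_1 - V_5)/130 = 0
  Node 2: (V_2 - V_1)/47 + (V_2 - V_3)/1100 + (V_2 - V_6)/1100 = 0
  Node 3: (V_3 - V_2)/1100 + (V_3 - V_7)/11000 = 0
  Node 4: (V_4 - V_5)/20 + (V_4 - 12)/1200 + (V_4 - V_8)/2.7 = 0
  Node 5: (V_5 - V_4)/20 + (V_5 - V_6)/1.1 + (V_5 - V_1)/130 + (V_5 - V_9)/130 = 0
  Node 6: (V_6 - V_5)/1.1 + (V_6 - V_7)/13 + (V_6 - V_2)/1100 + (V_6 - V_10)/18 = 0
  Node 7: (V_7 - V_6)/13 + (V_7 - V_3)/11000 + (V_7 - 0)/3300 = 0
  Node 8: (V_8 - V_9)/5600 + (V_8 - V_4)/2.7 = 0
  Node 9: (V_9 - V_8)/5600 + (V_9 - V_10)/150 + (V_9 - V_5)/130 = 0
  Node 10: (V_10 - V_9)/150 + (V_10 - 0)/33 + (V_10 - V_6)/18 = 0
Collecting terms (coefficients in siemens):
  0.07442·V_1 - 0.02128·V_2 - 0.007692·V_5 = 0.5455
  0.02309·V_2 - 0.02128·V_1 - 0.0009091·V_3 - 0.0009091·V_6 = 0
  0.001·V_3 - 0.0009091·V_2 - 0.00009091·V_7 = 0
  0.4212·V_4 - 0.05·V_5 - 0.3704·V_8 = 0.01
  0.9745·V_5 - 0.007692·V_1 - 0.05·V_4 - 0.9091·V_6 - 0.007692·V_9 = 0
  1.042·V_6 - 0.0009091·V_2 - 0.9091·V_5 - 0.07692·V_7 - 0.05556·V_10 = 0
  0.07732·V_7 - 0.00009091·V_3 - 0.07692·V_6 = 0
  0.3705·V_8 - 0.3704·V_4 - 0.0001786·V_9 = 0
  0.01454·V_9 - 0.007692·V_5 - 0.0001786·V_8 - 0.006667·V_10 = 0
  0.09253·V_10 - 0.05556·V_6 - 0.006667·V_9 = 0
Solving these 10 simultaneous equations (Gaussian elimination) gives:
  V_1 = 10.63 V, V_2 = 10.31 V, V_3 = 9.682 V, V_4 = 3.594 V
  V_5 = 3.456 V, V_6 = 3.392 V, V_7 = 3.386 V, V_8 = 3.593 V
  V_9 = 2.903 V, V_10 = 2.246 V
Power in each resistor, P = (ΔV)²/R:
  P_R1 = (12 - 10.63)²/22 = 0.08479 W
  P_R2 = (10.63 - 10.31)²/47 = 0.002214 W
  P_R3 = (10.31 - 9.682)²/1100 = 0.0003603 W
  P_R4 = (3.594 - 3.456)²/20 = 0.0009473 W
  P_R5 = (3.456 - 3.392)²/1.1 = 0.003681 W
  P_R6 = (3.392 - 3.386)²/13 = 0.000002677 W
  P_R7 = (3.593 - 2.903)²/5600 = 0.00008513 W
  P_R8 = (2.903 - 2.246)²/150 = 0.002875 W
  P_R9 = (2.246 - 0)²/33 = 0.1529 W
  P_R10 = (12 - 3.594)²/1200 = 0.05889 W
  P_R11 = (10.63 - 3.456)²/130 = 0.3964 W
  P_R12 = (10.31 - 3.392)²/1100 = 0.04353 W
  P_R13 = (9.682 - 3.386)²/11000 = 0.003603 W
  P_R14 = (3.594 - 3.593)²/2.7 = 0.00000004105 W
  P_R15 = (3.456 - 2.903)²/130 = 0.002354 W
  P_R16 = (3.392 - 2.246)²/18 = 0.073 W
  P_R17 = (3.386 - 0)²/3300 = 0.003475 W
P_total = P_R1 + P_R2 + P_R3 + P_R4 + P_R5 + P_R6 + P_R7 + P_R8 + P_R9 + P_R10 + P_R11 + P_R12 + P_R13 + P_R14 + P_R15 + P_R16 + P_R17 = 0.829 W

Final answer: 0.829 W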